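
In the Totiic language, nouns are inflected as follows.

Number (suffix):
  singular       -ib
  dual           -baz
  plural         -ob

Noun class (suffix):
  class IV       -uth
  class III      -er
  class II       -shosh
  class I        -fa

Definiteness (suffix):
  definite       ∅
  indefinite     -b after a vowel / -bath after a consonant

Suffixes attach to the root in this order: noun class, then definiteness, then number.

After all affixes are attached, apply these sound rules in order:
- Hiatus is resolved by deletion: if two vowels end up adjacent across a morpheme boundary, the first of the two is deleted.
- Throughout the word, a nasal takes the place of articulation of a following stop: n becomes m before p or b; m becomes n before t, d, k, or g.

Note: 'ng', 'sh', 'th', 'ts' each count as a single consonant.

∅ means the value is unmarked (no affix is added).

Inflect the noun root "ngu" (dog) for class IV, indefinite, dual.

Attach noun class class IV -uth → nguuth.
Attach definiteness indefinite -bath (after consonant 'th') → nguuthbath.
Attach number dual -baz → nguuthbathbaz.
Apply vowel deletion: nguuthbathbaz → nguthbathbaz.
Nasal assimilation: no change.

nguthbathbaz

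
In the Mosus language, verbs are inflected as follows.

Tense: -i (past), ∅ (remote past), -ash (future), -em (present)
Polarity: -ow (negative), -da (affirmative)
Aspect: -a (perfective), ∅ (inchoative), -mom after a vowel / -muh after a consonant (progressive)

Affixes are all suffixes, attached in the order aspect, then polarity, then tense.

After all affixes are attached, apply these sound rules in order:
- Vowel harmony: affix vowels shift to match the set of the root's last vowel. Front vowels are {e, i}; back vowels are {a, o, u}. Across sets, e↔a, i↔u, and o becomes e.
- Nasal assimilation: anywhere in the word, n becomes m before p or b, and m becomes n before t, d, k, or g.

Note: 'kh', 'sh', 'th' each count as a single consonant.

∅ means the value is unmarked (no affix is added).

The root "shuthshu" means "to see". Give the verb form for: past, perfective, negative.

Attach aspect perfective -a → shuthshua.
Attach polarity negative -ow → shuthshuaow.
Attach tense past -i → shuthshuaowi.
Apply vowel harmony: shuthshuaowi → shuthshuaowu.
Nasal assimilation: no change.

shuthshuaowu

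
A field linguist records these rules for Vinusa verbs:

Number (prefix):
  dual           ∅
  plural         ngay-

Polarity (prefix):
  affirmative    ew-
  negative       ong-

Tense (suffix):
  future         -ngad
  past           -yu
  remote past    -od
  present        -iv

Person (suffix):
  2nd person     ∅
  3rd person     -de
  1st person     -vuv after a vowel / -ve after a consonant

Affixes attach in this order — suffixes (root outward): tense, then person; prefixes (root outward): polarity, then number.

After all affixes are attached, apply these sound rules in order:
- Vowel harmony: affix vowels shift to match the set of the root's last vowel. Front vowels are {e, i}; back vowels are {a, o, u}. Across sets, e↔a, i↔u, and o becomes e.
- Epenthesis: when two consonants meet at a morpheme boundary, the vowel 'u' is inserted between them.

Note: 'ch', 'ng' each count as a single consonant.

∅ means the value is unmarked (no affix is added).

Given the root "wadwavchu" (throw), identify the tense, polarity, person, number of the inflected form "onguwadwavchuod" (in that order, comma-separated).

Segment: ong-wadwavchu-od.
tense: -od → remote past.
polarity: ong- → negative.
person: ∅ → 2nd person.
number: ∅ → dual.

remote past, negative, 2nd person, dual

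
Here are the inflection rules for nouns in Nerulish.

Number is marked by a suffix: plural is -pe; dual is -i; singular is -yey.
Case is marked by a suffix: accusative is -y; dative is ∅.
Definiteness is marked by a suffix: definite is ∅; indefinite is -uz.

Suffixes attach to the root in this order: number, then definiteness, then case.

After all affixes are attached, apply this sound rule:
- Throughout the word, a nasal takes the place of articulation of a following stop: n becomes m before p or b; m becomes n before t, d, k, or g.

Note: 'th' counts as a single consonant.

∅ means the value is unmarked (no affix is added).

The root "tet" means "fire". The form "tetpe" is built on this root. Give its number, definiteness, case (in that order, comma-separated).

Segment: tet-pe.
number: -pe → plural.
definiteness: ∅ → definite.
case: ∅ → dative.

plural, definite, dative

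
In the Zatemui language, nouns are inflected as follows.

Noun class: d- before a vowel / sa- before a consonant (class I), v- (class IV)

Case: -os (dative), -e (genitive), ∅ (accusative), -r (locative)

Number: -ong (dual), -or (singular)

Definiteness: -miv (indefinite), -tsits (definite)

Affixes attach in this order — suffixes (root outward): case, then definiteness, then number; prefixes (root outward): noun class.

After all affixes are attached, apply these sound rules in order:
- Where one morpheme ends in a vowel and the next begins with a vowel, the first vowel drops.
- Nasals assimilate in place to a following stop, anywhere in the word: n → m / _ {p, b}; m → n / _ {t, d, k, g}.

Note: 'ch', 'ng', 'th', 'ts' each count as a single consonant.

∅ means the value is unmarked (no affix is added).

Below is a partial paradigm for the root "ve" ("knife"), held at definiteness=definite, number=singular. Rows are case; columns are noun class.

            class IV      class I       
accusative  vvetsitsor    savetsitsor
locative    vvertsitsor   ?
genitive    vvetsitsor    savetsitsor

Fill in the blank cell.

Attach case locative -r → ver.
Attach definiteness definite -tsits → vertsits.
Attach number singular -or → vertsitsor.
Attach noun class class I sa- (before consonant 'v') → savertsitsor.
Vowel deletion: no change.
Nasal assimilation: no change.

savertsitsor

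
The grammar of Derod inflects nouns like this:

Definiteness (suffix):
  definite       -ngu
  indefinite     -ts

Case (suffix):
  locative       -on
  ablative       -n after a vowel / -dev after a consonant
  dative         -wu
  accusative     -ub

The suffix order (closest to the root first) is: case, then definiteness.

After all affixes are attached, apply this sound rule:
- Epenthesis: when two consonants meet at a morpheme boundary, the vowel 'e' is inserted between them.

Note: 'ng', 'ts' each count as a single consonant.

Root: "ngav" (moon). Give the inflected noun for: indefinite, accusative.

ngavubets

Attach case accusative -ub → ngavub.
Attach definiteness indefinite -ts → ngavubts.
Apply epenthesis: ngavubts → ngavubets.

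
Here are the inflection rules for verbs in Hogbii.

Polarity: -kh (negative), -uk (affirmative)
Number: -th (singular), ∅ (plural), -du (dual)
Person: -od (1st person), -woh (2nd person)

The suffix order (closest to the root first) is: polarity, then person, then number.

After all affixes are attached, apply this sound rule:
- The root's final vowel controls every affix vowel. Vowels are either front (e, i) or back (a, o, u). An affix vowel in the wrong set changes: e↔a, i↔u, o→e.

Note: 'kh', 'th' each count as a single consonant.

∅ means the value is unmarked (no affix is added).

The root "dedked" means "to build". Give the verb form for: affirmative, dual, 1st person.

Attach polarity affirmative -uk → dedkeduk.
Attach person 1st person -od → dedkedukod.
Attach number dual -du → dedkedukoddu.
Apply vowel harmony: dedkedukoddu → dedkedikeddi.

dedkedikeddi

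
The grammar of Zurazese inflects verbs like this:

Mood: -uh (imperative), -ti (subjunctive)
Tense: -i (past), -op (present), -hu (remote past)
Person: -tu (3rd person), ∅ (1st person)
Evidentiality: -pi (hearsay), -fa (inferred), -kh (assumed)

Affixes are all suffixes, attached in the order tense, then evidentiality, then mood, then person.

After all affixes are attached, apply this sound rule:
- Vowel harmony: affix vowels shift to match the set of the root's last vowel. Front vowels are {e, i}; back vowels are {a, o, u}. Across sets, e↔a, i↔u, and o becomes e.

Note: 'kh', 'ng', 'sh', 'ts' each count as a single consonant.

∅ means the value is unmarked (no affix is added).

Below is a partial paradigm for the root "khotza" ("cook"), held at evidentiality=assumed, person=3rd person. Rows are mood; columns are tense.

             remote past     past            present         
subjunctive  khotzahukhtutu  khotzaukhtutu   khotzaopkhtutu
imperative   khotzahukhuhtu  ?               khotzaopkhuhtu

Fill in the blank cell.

khotzaukhuhtu

Attach tense past -i → khotzai.
Attach evidentiality assumed -kh → khotzaikh.
Attach mood imperative -uh → khotzaikhuh.
Attach person 3rd person -tu → khotzaikhuhtu.
Apply vowel harmony: khotzaikhuhtu → khotzaukhuhtu.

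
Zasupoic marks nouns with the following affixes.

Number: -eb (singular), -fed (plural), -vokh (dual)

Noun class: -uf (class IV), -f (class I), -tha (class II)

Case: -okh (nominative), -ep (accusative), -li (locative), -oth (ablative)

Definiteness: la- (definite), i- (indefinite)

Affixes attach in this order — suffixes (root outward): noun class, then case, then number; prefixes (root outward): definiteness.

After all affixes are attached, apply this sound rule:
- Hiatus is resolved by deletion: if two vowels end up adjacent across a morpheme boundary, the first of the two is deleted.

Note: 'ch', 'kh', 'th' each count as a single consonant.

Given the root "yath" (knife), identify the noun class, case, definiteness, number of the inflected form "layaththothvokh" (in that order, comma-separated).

Segment: la-yath-tha-oth-vokh.
noun class: -tha → class II.
case: -oth → ablative.
definiteness: la- → definite.
number: -vokh → dual.

class II, ablative, definite, dual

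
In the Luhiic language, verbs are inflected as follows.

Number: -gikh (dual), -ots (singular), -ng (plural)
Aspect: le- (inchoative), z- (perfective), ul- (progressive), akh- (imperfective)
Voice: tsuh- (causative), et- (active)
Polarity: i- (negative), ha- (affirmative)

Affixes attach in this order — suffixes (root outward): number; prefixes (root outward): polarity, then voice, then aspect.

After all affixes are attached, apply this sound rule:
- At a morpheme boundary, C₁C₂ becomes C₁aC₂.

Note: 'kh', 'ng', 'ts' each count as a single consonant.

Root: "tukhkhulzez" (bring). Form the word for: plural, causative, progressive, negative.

Attach polarity negative i- → itukhkhulzez.
Attach number plural -ng → itukhkhulzezng.
Attach voice causative tsuh- → tsuhitukhkhulzezng.
Attach aspect progressive ul- → ultsuhitukhkhulzezng.
Apply epenthesis: ultsuhitukhkhulzezng → ulatsuhitukhkhulzezang.

ulatsuhitukhkhulzezang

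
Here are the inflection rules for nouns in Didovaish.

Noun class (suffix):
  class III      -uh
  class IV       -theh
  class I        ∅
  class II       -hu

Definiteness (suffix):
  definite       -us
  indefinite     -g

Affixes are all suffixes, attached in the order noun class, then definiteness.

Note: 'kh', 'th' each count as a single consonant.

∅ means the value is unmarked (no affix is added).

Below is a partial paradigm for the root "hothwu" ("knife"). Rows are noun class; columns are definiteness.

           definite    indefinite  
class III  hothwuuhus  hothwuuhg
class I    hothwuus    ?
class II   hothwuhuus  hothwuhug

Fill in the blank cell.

hothwug

noun class = class I: zero marking, form stays hothwu.
Attach definiteness indefinite -g → hothwug.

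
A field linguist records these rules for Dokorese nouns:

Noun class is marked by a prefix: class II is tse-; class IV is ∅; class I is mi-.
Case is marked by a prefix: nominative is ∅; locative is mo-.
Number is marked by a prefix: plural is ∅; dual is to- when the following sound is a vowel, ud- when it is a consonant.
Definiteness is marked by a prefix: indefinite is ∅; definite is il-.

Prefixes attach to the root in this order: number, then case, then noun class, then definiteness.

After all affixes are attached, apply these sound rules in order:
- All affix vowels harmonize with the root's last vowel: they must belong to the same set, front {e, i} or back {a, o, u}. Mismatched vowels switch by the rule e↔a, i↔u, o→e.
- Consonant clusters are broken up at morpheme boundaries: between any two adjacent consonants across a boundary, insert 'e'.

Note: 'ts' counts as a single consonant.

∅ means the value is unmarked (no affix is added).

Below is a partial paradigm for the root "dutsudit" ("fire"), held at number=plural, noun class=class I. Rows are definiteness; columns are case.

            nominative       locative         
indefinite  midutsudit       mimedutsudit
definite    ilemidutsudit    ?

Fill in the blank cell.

ilemimedutsudit

number = plural: zero marking, form stays dutsudit.
Attach case locative mo- → modutsudit.
Attach noun class class I mi- → mimodutsudit.
Attach definiteness definite il- → ilmimodutsudit.
Apply vowel harmony: ilmimodutsudit → ilmimedutsudit.
Apply epenthesis: ilmimedutsudit → ilemimedutsudit.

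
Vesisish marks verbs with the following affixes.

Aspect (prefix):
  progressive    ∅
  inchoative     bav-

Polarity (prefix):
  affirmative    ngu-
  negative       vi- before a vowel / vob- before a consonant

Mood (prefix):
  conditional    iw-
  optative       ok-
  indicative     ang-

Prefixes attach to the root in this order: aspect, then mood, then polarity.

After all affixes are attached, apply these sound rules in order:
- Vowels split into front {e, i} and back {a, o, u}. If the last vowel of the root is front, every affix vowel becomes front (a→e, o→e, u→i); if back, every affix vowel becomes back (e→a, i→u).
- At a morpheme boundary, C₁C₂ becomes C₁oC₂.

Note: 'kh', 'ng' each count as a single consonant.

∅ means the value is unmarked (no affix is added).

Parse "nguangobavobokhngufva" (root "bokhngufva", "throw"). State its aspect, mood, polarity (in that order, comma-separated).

Segment: ngu-ang-bav-bokhngufva.
aspect: bav- → inchoative.
mood: ang- → indicative.
polarity: ngu- → affirmative.

inchoative, indicative, affirmative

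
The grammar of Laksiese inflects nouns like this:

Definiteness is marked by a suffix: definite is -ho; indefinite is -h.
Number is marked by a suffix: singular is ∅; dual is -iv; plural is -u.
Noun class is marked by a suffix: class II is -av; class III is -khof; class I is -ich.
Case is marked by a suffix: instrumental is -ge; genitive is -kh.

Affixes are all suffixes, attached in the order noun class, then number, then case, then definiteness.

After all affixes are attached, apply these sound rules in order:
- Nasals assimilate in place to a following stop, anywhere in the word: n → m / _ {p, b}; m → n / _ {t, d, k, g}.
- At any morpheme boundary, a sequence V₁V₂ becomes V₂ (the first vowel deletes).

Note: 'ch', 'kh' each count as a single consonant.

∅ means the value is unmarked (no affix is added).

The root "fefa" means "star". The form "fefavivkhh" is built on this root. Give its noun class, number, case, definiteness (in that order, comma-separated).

Segment: fefa-av-iv-kh-h.
noun class: -av → class II.
number: -iv → dual.
case: -kh → genitive.
definiteness: -h → indefinite.

class II, dual, genitive, indefinite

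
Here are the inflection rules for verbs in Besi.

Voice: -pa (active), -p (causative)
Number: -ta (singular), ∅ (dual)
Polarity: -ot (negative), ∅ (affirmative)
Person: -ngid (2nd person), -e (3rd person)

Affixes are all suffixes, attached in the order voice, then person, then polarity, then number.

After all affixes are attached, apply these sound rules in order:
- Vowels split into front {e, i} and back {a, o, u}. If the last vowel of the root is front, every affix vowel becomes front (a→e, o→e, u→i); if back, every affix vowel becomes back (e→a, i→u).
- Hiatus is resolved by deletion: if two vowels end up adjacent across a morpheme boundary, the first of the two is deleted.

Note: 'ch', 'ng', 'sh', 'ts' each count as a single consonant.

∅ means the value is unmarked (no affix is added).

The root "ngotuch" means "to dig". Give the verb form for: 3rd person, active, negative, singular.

ngotuchpotta

Attach voice active -pa → ngotuchpa.
Attach person 3rd person -e → ngotuchpae.
Attach polarity negative -ot → ngotuchpaeot.
Attach number singular -ta → ngotuchpaeotta.
Apply vowel harmony: ngotuchpaeotta → ngotuchpaaotta.
Apply vowel deletion: ngotuchpaaotta → ngotuchpotta.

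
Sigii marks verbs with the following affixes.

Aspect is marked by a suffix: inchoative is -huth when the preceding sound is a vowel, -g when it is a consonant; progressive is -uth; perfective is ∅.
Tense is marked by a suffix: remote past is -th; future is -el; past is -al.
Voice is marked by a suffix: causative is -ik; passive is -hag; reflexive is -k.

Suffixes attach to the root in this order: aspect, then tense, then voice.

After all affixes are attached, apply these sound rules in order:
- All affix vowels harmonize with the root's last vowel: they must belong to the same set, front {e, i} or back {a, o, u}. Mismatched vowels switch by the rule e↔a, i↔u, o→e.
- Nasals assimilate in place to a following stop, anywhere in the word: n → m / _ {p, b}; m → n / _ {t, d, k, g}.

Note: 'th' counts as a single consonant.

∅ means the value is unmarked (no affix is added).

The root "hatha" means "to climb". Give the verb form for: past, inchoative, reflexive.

Attach aspect inchoative -huth (after vowel 'a') → hathahuth.
Attach tense past -al → hathahuthal.
Attach voice reflexive -k → hathahuthalk.
Vowel harmony: no change.
Nasal assimilation: no change.

hathahuthalk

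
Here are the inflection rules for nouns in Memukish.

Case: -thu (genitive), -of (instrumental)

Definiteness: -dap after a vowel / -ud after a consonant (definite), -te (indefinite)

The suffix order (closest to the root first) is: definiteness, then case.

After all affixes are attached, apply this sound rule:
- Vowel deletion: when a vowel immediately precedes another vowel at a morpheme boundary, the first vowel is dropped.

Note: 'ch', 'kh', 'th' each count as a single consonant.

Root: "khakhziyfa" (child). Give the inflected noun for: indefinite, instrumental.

Attach definiteness indefinite -te → khakhziyfate.
Attach case instrumental -of → khakhziyfateof.
Apply vowel deletion: khakhziyfateof → khakhziyfatof.

khakhziyfatof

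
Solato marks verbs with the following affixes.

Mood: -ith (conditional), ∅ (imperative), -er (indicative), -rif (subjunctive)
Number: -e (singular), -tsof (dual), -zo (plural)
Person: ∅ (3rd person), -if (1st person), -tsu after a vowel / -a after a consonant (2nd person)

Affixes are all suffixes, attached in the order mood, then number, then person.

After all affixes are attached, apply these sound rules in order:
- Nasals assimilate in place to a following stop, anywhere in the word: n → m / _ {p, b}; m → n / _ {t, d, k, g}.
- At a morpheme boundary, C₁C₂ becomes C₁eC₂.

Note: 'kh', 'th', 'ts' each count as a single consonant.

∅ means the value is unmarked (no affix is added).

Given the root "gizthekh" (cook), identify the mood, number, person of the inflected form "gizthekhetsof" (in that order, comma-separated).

imperative, dual, 3rd person

Segment: gizthekh-tsof.
mood: ∅ → imperative.
number: -tsof → dual.
person: ∅ → 3rd person.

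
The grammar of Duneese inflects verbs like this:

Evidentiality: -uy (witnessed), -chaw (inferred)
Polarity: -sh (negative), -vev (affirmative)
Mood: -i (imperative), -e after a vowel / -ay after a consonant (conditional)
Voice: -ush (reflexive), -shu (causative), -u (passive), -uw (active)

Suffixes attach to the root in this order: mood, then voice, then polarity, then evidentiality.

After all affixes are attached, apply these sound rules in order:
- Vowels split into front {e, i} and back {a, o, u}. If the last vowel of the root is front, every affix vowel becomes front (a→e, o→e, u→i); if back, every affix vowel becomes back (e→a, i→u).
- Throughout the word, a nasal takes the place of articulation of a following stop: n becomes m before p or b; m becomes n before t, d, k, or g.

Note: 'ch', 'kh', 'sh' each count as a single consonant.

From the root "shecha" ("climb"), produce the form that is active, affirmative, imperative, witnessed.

Attach mood imperative -i → shechai.
Attach voice active -uw → shechaiuw.
Attach polarity affirmative -vev → shechaiuwvev.
Attach evidentiality witnessed -uy → shechaiuwvevuy.
Apply vowel harmony: shechaiuwvevuy → shechauuwvavuy.
Nasal assimilation: no change.

shechauuwvavuy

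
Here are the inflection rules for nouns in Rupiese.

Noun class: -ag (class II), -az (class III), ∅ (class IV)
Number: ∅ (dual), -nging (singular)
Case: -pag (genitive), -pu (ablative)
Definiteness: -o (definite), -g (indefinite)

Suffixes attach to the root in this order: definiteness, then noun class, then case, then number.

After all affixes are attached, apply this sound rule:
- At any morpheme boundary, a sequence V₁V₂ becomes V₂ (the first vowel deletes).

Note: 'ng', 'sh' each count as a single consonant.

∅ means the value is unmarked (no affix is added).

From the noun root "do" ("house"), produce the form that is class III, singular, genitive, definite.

Attach definiteness definite -o → doo.
Attach noun class class III -az → dooaz.
Attach case genitive -pag → dooazpag.
Attach number singular -nging → dooazpagnging.
Apply vowel deletion: dooazpagnging → dazpagnging.

dazpagnging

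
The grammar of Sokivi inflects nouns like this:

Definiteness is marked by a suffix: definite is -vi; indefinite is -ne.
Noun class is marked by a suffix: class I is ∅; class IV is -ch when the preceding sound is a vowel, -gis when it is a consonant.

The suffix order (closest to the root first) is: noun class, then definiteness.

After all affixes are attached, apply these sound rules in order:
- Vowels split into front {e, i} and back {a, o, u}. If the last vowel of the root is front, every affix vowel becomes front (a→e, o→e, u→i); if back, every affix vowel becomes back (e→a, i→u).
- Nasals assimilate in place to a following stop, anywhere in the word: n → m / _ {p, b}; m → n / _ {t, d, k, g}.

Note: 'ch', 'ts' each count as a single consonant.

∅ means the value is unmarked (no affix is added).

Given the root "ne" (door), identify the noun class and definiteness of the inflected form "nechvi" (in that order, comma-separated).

Segment: ne-ch-vi.
noun class: -ch/gis → class IV.
definiteness: -vi → definite.

class IV, definite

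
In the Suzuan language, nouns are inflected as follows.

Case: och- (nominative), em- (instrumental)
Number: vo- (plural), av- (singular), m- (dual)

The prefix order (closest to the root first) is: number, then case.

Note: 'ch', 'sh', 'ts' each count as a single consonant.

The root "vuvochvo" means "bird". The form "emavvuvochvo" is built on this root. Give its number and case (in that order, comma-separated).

Segment: em-av-vuvochvo.
number: av- → singular.
case: em- → instrumental.

singular, instrumental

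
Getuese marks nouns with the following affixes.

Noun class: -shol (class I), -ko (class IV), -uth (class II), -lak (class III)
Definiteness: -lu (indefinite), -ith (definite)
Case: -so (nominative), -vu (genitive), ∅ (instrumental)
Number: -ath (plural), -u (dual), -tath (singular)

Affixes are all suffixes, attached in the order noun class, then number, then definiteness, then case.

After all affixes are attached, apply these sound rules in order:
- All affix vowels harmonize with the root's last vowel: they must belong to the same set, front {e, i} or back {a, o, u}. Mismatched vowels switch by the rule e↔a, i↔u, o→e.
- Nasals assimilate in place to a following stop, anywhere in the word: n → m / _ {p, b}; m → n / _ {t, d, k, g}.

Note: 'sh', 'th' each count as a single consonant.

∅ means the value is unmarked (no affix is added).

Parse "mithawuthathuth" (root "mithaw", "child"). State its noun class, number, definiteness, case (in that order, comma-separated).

Segment: mithaw-uth-ath-ith.
noun class: -uth → class II.
number: -ath → plural.
definiteness: -ith → definite.
case: ∅ → instrumental.

class II, plural, definite, instrumental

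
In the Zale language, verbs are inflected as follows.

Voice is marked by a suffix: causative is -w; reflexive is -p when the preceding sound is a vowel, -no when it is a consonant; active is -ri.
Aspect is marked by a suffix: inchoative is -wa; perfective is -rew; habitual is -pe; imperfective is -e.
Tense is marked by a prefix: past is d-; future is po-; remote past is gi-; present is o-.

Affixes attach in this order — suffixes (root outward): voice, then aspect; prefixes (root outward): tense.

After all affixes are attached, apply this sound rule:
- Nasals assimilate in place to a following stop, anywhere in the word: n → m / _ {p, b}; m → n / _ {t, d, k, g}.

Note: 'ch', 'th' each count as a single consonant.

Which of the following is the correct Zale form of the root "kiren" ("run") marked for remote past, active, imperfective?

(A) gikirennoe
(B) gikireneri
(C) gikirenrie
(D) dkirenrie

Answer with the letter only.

Attach tense remote past gi- → gikiren.
Attach voice active -ri → gikirenri.
Attach aspect imperfective -e → gikirenrie.
Nasal assimilation: no change.
So the correct form is gikirenrie, option (C).
(D) dkirenrie is wrong: it uses past instead of remote past for tense.
(A) gikirennoe is wrong: it uses reflexive instead of active for voice.
(B) gikireneri is wrong: it has the affixes in the wrong order.

C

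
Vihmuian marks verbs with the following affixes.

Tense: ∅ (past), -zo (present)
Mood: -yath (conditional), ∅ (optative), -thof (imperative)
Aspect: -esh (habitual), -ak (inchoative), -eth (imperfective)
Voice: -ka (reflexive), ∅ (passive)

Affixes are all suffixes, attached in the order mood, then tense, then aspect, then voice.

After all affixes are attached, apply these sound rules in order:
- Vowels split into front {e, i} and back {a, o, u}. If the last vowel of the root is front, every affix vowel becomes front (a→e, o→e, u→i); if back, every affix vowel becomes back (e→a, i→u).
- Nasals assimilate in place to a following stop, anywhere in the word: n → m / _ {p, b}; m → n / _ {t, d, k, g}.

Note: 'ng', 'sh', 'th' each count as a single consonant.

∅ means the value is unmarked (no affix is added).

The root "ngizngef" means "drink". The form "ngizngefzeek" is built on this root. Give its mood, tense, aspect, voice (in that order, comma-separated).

optative, present, inchoative, passive

Segment: ngizngef-zo-ak.
mood: ∅ → optative.
tense: -zo → present.
aspect: -ak → inchoative.
voice: ∅ → passive.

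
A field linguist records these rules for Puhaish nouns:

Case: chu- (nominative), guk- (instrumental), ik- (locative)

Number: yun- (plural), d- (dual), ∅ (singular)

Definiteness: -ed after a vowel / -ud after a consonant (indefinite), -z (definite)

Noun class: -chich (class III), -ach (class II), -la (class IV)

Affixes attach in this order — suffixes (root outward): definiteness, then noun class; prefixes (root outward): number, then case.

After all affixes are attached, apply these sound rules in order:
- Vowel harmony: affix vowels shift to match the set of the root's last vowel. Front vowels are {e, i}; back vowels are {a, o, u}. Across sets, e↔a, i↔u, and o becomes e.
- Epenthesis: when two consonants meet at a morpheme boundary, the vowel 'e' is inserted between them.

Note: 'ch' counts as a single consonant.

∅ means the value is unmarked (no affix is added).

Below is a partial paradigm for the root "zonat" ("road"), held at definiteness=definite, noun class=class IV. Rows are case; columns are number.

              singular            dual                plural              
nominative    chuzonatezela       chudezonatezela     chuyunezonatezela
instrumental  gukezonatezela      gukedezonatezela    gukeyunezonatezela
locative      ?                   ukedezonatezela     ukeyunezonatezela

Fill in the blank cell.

ukezonatezela

Attach definiteness definite -z → zonatz.
Attach noun class class IV -la → zonatzla.
number = singular: zero marking, form stays zonatzla.
Attach case locative ik- → ikzonatzla.
Apply vowel harmony: ikzonatzla → ukzonatzla.
Apply epenthesis: ukzonatzla → ukezonatezela.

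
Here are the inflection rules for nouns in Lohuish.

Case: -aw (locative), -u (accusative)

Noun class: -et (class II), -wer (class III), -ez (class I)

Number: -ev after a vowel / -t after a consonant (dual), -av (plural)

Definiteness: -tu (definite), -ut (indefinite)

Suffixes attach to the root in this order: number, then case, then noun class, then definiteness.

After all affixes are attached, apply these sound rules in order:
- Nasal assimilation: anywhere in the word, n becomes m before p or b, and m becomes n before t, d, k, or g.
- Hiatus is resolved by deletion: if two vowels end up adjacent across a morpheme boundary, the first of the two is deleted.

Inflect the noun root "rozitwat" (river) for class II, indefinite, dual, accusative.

rozitwattetut

Attach number dual -t (after consonant 't') → rozitwatt.
Attach case accusative -u → rozitwattu.
Attach noun class class II -et → rozitwattuet.
Attach definiteness indefinite -ut → rozitwattuetut.
Nasal assimilation: no change.
Apply vowel deletion: rozitwattuetut → rozitwattetut.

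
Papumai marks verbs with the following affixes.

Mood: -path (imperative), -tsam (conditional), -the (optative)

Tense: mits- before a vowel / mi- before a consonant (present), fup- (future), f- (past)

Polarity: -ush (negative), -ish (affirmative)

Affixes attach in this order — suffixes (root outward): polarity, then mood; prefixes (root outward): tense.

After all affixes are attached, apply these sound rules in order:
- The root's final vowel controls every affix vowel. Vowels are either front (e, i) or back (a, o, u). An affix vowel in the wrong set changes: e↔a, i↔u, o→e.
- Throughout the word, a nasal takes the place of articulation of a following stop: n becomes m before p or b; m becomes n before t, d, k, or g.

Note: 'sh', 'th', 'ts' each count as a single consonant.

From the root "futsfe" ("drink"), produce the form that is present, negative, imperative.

mifutsfeishpeth

Attach polarity negative -ush → futsfeush.
Attach tense present mi- (before consonant 'f') → mifutsfeush.
Attach mood imperative -path → mifutsfeushpath.
Apply vowel harmony: mifutsfeushpath → mifutsfeishpeth.
Nasal assimilation: no change.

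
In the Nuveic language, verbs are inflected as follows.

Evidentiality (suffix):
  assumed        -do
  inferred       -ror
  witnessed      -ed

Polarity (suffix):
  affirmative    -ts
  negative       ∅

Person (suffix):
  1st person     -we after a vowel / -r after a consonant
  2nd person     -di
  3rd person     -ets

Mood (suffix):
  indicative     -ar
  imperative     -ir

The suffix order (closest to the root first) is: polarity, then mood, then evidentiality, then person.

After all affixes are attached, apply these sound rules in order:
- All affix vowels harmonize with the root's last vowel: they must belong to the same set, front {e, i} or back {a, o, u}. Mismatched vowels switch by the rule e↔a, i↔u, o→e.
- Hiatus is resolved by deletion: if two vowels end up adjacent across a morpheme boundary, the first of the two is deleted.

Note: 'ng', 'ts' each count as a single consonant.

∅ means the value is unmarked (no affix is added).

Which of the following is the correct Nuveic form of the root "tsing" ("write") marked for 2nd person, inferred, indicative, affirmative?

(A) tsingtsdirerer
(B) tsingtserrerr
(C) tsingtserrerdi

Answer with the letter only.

C

Attach polarity affirmative -ts → tsingts.
Attach mood indicative -ar → tsingtsar.
Attach evidentiality inferred -ror → tsingtsarror.
Attach person 2nd person -di → tsingtsarrordi.
Apply vowel harmony: tsingtsarrordi → tsingtserrerdi.
Vowel deletion: no change.
So the correct form is tsingtserrerdi, option (C).
(B) tsingtserrerr is wrong: it uses 1st person instead of 2nd person for person.
(A) tsingtsdirerer is wrong: it has the affixes in the wrong order.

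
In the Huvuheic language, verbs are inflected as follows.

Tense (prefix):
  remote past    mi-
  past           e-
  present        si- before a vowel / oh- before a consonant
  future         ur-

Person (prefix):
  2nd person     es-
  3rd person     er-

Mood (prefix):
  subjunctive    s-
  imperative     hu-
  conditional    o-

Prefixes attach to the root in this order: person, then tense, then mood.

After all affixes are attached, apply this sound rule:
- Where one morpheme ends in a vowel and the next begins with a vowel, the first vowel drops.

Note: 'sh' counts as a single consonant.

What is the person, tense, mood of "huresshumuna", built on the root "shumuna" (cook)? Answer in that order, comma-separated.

Segment: hu-ur-es-shumuna.
person: es- → 2nd person.
tense: ur- → future.
mood: hu- → imperative.

2nd person, future, imperative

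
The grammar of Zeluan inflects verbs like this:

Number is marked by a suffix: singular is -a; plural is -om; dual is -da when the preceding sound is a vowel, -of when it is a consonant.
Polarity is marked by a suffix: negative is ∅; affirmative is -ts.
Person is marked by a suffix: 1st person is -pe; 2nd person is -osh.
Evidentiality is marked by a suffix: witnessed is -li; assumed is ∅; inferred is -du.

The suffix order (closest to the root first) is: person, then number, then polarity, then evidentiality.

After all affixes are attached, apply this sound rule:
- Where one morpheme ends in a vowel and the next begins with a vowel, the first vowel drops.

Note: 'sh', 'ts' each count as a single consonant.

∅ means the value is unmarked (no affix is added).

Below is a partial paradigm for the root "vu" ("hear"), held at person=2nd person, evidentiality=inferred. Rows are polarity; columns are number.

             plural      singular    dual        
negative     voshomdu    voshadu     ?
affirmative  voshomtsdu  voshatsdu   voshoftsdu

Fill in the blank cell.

Attach person 2nd person -osh → vuosh.
Attach number dual -of (after consonant 'sh') → vuoshof.
polarity = negative: zero marking, form stays vuoshof.
Attach evidentiality inferred -du → vuoshofdu.
Apply vowel deletion: vuoshofdu → voshofdu.

voshofdu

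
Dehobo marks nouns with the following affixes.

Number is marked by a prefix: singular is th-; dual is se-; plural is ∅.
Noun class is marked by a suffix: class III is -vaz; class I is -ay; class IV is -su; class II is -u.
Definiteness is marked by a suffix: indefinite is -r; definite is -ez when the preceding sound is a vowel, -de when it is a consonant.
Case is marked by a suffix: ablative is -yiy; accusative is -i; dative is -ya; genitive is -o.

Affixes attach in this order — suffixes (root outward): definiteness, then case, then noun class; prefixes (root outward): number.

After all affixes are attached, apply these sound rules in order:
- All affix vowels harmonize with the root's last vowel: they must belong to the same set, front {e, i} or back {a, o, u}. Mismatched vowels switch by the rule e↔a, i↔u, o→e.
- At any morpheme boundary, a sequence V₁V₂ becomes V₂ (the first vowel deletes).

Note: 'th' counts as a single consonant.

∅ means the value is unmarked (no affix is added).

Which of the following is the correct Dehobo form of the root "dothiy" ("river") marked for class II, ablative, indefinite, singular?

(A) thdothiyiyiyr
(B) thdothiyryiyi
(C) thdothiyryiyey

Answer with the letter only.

B

Attach definiteness indefinite -r → dothiyr.
Attach number singular th- → thdothiyr.
Attach case ablative -yiy → thdothiyryiy.
Attach noun class class II -u → thdothiyryiyu.
Apply vowel harmony: thdothiyryiyu → thdothiyryiyi.
Vowel deletion: no change.
So the correct form is thdothiyryiyi, option (B).
(A) thdothiyiyiyr is wrong: it has the affixes in the wrong order.
(C) thdothiyryiyey is wrong: it uses class I instead of class II for noun class.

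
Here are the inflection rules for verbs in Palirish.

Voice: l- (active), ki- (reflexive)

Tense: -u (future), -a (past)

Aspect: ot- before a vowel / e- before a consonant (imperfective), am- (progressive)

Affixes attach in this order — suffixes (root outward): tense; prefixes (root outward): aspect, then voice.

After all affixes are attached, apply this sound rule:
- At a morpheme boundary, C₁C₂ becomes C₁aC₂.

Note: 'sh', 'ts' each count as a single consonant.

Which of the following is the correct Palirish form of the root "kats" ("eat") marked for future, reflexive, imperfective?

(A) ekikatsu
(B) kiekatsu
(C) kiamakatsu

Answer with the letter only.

B

Attach tense future -u → katsu.
Attach aspect imperfective e- (before consonant 'k') → ekatsu.
Attach voice reflexive ki- → kiekatsu.
Epenthesis: no change.
So the correct form is kiekatsu, option (B).
(C) kiamakatsu is wrong: it uses progressive instead of imperfective for aspect.
(A) ekikatsu is wrong: it has the affixes in the wrong order.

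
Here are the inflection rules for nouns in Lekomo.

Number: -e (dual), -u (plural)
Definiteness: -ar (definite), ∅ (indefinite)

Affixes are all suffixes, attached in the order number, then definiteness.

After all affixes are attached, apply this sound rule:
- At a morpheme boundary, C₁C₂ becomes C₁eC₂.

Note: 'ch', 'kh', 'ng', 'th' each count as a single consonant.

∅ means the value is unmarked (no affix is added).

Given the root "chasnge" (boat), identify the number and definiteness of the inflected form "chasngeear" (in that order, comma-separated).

Segment: chasnge-e-ar.
number: -e → dual.
definiteness: -ar → definite.

dual, definite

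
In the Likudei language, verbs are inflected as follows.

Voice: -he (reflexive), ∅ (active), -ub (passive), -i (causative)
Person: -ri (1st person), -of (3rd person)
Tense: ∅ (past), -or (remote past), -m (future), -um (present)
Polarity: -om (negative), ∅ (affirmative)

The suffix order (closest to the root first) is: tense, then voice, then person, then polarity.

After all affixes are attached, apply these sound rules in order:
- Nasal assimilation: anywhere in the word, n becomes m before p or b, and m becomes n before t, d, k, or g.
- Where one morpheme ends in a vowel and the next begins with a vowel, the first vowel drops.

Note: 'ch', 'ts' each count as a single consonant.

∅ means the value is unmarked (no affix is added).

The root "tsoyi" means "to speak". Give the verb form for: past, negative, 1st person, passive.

tense = past: zero marking, form stays tsoyi.
Attach voice passive -ub → tsoyiub.
Attach person 1st person -ri → tsoyiubri.
Attach polarity negative -om → tsoyiubriom.
Nasal assimilation: no change.
Apply vowel deletion: tsoyiubriom → tsoyubrom.

tsoyubrom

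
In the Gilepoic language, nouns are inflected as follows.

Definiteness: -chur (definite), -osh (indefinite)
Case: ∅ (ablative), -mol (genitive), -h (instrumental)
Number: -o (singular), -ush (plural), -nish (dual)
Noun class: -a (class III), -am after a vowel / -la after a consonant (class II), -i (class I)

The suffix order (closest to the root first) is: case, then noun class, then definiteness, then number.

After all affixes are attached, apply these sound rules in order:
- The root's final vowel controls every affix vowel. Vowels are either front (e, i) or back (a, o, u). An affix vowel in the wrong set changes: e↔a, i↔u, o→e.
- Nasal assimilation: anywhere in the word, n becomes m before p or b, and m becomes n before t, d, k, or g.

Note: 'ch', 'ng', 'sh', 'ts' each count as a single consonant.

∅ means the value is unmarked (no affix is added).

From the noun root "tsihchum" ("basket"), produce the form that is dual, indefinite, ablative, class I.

case = ablative: zero marking, form stays tsihchum.
Attach noun class class I -i → tsihchumi.
Attach definiteness indefinite -osh → tsihchumiosh.
Attach number dual -nish → tsihchumioshnish.
Apply vowel harmony: tsihchumioshnish → tsihchumuoshnush.
Nasal assimilation: no change.

tsihchumuoshnush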